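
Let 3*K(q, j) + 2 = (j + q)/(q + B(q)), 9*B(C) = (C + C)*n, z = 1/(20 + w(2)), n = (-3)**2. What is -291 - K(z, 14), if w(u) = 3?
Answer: -2936/9 ≈ -326.22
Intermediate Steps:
n = 9
z = 1/23 (z = 1/(20 + 3) = 1/23 ≈ 0.043478)
B(C) = 2*C (B(C) = ((C + C)*9)/9 = ((2*C)*9)/9 = (18*C)/9 = 2*C)
K(q, j) = -2/3 + (j + q)/(9*q) (K(q, j) = -2/3 + ((j + q)/(q + 2*q))/3 = -2/3 + ((j + q)/((3*q)))/3 = -2/3 + ((j + q)*(1/(3*q)))/3 = -2/3 + ((j + q)/(3*q))/3 = -2/3 + (j + q)/(9*q))
-291 - K(z, 14) = -291 - (14 - 5*1/23)/(9*1/23) = -291 - 23*(14 - 5/23)/9 = -291 - 23*317/(9*23) = -291 - 1*317/9 = -291 - 317/9 = -2936/9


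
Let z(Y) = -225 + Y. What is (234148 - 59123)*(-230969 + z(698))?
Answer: -40342562400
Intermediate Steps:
(234148 - 59123)*(-230969 + z(698)) = (234148 - 59123)*(-230969 + (-225 + 698)) = 175025*(-230969 + 473) = 175025*(-230496) = -40342562400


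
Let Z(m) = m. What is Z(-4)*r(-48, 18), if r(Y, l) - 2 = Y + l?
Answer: 112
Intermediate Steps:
r(Y, l) = 2 + Y + l (r(Y, l) = 2 + (Y + l) = 2 + Y + l)
Z(-4)*r(-48, 18) = -4*(2 - 48 + 18) = -4*(-28) = 112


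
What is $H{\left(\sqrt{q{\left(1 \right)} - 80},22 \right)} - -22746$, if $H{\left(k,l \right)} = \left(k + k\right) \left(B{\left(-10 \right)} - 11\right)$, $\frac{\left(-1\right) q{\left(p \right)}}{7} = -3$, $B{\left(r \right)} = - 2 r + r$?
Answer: $22746 - 2 i \sqrt{59} \approx 22746.0 - 15.362 i$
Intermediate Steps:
$B{\left(r \right)} = - r$
$q{\left(p \right)} = 21$ ($q{\left(p \right)} = \left(-7\right) \left(-3\right) = 21$)
$H{\left(k,l \right)} = - 2 k$ ($H{\left(k,l \right)} = \left(k + k\right) \left(\left(-1\right) \left(-10\right) - 11\right) = 2 k \left(10 - 11\right) = 2 k \left(-1\right) = - 2 k$)
$H{\left(\sqrt{q{\left(1 \right)} - 80},22 \right)} - -22746 = - 2 \sqrt{21 - 80} - -22746 = - 2 \sqrt{-59} + 22746 = - 2 i \sqrt{59} + 22746 = 22746 - 2 i \sqrt{59}$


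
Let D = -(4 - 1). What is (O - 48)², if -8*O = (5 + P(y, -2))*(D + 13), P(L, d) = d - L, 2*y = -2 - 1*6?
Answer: 51529/16 ≈ 3220.6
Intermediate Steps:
y = -4 (y = (-2 - 1*6)/2 = (-2 - 6)/2 = (½)*(-8) = -4)
D = -3 (D = -1*3 = -3)
O = -35/4 (O = -(5 + (-2 - 1*(-4)))*(-3 + 13)/8 = -(5 + (-2 + 4))*10/8 = -(5 + 2)*10/8 = -7*10/8 = -⅛*70 = -35/4 ≈ -8.7500)
(O - 48)² = (-35/4 - 48)² = (-227/4)² = 51529/16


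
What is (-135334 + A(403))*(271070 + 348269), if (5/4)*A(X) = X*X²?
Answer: 161725910852282/5 ≈ 3.2345e+13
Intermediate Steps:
A(X) = 4*X³/5 (A(X) = 4*(X*X²)/5 = 4*X³/5)
(-135334 + A(403))*(271070 + 348269) = (-135334 + (⅘)*403³)*(271070 + 348269) = (-135334 + (⅘)*65450827)*619339 = (-135334 + 261803308/5)*619339 = (261126638/5)*619339 = 161725910852282/5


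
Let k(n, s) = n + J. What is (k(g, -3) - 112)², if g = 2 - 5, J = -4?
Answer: 14161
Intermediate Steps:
g = -3
k(n, s) = -4 + n (k(n, s) = n - 4 = -4 + n)
(k(g, -3) - 112)² = ((-4 - 3) - 112)² = (-7 - 112)² = (-119)² = 14161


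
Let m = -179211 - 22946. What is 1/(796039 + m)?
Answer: 1/593882 ≈ 1.6838e-6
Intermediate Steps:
m = -202157
1/(796039 + m) = 1/(796039 - 202157) = 1/593882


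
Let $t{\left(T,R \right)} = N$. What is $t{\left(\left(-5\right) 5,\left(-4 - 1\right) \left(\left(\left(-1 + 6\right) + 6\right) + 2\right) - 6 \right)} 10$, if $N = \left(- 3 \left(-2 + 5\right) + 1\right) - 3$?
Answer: $-110$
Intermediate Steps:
$N = -11$ ($N = \left(\left(-3\right) 3 + 1\right) - 3 = \left(-9 + 1\right) - 3 = -8 - 3 = -11$)
$t{\left(T,R \right)} = -11$
$t{\left(\left(-5\right) 5,\left(-4 - 1\right) \left(\left(\left(-1 + 6\right) + 6\right) + 2\right) - 6 \right)} 10 = \left(-11\right) 10 = -110$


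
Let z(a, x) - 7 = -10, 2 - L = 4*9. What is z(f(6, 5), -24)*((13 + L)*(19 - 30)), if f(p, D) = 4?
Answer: -693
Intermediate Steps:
L = -34 (L = 2 - 4*9 = 2 - 1*36 = 2 - 36 = -34)
z(a, x) = -3 (z(a, x) = 7 - 10 = -3)
z(f(6, 5), -24)*((13 + L)*(19 - 30)) = -3*(13 - 34)*(19 - 30) = -(-63)*(-11) = -3*231 = -693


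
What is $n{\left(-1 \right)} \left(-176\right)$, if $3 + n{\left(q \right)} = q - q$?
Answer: $528$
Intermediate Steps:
$n{\left(q \right)} = -3$ ($n{\left(q \right)} = -3 + \left(q - q\right) = -3 + 0 = -3$)
$n{\left(-1 \right)} \left(-176\right) = \left(-3\right) \left(-176\right) = 528$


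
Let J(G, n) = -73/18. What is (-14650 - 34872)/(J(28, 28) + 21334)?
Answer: -891396/383939 ≈ -2.3217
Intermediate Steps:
J(G, n) = -73/18 (J(G, n) = -73*1/18 = -73/18)
(-14650 - 34872)/(J(28, 28) + 21334) = (-14650 - 34872)/(-73/18 + 21334) = -49522/383939/18 = -49522*18/383939 = -891396/383939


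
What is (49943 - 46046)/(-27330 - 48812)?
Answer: -3897/76142 ≈ -0.051181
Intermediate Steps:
(49943 - 46046)/(-27330 - 48812) = 3897/(-76142) = 3897*(-1/76142) = -3897/76142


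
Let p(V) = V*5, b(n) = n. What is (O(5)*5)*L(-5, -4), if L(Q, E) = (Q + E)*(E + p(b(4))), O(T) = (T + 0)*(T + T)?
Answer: -36000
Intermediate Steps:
p(V) = 5*V
O(T) = 2*T² (O(T) = T*(2*T) = 2*T²)
L(Q, E) = (20 + E)*(E + Q) (L(Q, E) = (Q + E)*(E + 5*4) = (E + Q)*(E + 20) = (E + Q)*(20 + E) = (20 + E)*(E + Q))
(O(5)*5)*L(-5, -4) = ((2*5²)*5)*((-4)² + 20*(-4) + 20*(-5) - 4*(-5)) = ((2*25)*5)*(16 - 80 - 100 + 20) = (50*5)*(-144) = 250*(-144) = -36000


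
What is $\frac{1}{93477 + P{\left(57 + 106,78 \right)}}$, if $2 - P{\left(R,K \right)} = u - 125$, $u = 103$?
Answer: $\frac{1}{93501} \approx 1.0695 \cdot 10^{-5}$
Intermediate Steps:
$P{\left(R,K \right)} = 24$ ($P{\left(R,K \right)} = 2 - \left(103 - 125\right) = 2 - -22 = 2 + 22 = 24$)
$\frac{1}{93477 + P{\left(57 + 106,78 \right)}} = \frac{1}{93477 + 24} = \frac{1}{93501}$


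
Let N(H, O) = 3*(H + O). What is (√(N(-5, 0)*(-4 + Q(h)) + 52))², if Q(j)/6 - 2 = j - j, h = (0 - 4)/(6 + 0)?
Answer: -68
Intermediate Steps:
h = -⅔ (h = -4/6 = -4*⅙ = -⅔ ≈ -0.66667)
Q(j) = 12 (Q(j) = 12 + 6*(j - j) = 12 + 6*0 = 12 + 0 = 12)
N(H, O) = 3*H + 3*O
(√(N(-5, 0)*(-4 + Q(h)) + 52))² = (√((3*(-5) + 3*0)*(-4 + 12) + 52))² = (√((-15 + 0)*8 + 52))² = (√(-15*8 + 52))² = (√(-120 + 52))² = (√(-68))² = (2*I*√17)² = -68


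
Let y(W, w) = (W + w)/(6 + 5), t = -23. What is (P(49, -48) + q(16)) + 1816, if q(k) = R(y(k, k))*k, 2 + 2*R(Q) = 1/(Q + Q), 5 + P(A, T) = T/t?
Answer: 330917/184 ≈ 1798.5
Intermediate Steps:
y(W, w) = W/11 + w/11 (y(W, w) = (W + w)/11 = (W + w)*(1/11) = W/11 + w/11)
P(A, T) = -5 - T/23 (P(A, T) = -5 + T/(-23) = -5 + T*(-1/23) = -5 - T/23)
R(Q) = -1 + 1/(4*Q) (R(Q) = -1 + 1/(2*(Q + Q)) = -1 + 1/(2*((2*Q))) = -1 + (1/(2*Q))/2 = -1 + 1/(4*Q))
q(k) = 11/8 - k (q(k) = ((¼ - (k/11 + k/11))/(k/11 + k/11))*k = ((¼ - 2*k/11)/((2*k/11)))*k = ((11/(2*k))*(¼ - 2*k/11))*k = (11*(¼ - 2*k/11)/(2*k))*k = 11/8 - k)
(P(49, -48) + q(16)) + 1816 = ((-5 - 1/23*(-48)) + (11/8 - 1*16)) + 1816 = ((-5 + 48/23) + (11/8 - 16)) + 1816 = (-67/23 - 117/8) + 1816 = -3227/184 + 1816 = 330917/184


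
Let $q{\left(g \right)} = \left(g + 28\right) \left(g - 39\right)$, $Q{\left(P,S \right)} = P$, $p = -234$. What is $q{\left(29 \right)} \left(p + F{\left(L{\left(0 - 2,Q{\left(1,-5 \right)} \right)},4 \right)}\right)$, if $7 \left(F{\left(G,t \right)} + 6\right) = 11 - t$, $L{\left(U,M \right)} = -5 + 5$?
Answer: $136230$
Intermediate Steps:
$L{\left(U,M \right)} = 0$
$F{\left(G,t \right)} = - \frac{31}{7} - \frac{t}{7}$ ($F{\left(G,t \right)} = -6 + \frac{11 - t}{7} = -6 - \left(- \frac{11}{7} + \frac{t}{7}\right) = - \frac{31}{7} - \frac{t}{7}$)
$q{\left(g \right)} = \left(-39 + g\right) \left(28 + g\right)$ ($q{\left(g \right)} = \left(28 + g\right) \left(-39 + g\right) = \left(-39 + g\right) \left(28 + g\right)$)
$q{\left(29 \right)} \left(p + F{\left(L{\left(0 - 2,Q{\left(1,-5 \right)} \right)},4 \right)}\right) = \left(-1092 + 29^{2} - 319\right) \left(-234 - 5\right) = \left(-1092 + 841 - 319\right) \left(-234 - 5\right) = - 570 \left(-234 - 5\right) = \left(-570\right) \left(-239\right) = 136230$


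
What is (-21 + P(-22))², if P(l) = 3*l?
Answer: 7569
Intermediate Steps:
(-21 + P(-22))² = (-21 + 3*(-22))² = (-21 - 66)² = (-87)² = 7569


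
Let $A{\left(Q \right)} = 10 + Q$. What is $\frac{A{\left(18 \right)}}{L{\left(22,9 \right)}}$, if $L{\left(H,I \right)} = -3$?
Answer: $- \frac{28}{3} \approx -9.3333$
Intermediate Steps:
$\frac{A{\left(18 \right)}}{L{\left(22,9 \right)}} = \frac{10 + 18}{-3} = 28 \left(- \frac{1}{3}\right) = - \frac{28}{3}$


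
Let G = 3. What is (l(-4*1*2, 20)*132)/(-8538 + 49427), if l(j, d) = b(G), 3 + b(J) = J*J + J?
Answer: 1188/40889 ≈ 0.029054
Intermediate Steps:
b(J) = -3 + J + J² (b(J) = -3 + (J*J + J) = -3 + (J² + J) = -3 + (J + J²) = -3 + J + J²)
l(j, d) = 9 (l(j, d) = -3 + 3 + 3² = -3 + 3 + 9 = 9)
(l(-4*1*2, 20)*132)/(-8538 + 49427) = (9*132)/(-8538 + 49427) = 1188/40889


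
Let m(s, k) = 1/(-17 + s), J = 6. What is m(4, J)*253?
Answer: -253/13 ≈ -19.462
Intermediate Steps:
m(4, J)*253 = 253/(-17 + 4) = 253/(-13) = -1/13*253 = -253/13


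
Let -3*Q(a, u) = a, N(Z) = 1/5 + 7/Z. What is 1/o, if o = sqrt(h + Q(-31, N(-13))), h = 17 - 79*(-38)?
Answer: sqrt(426)/1136 ≈ 0.018169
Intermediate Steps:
h = 3019 (h = 17 + 3002 = 3019)
N(Z) = 1/5 + 7/Z (N(Z) = 1*(1/5) + 7/Z = 1/5 + 7/Z)
Q(a, u) = -a/3
o = 8*sqrt(426)/3 (o = sqrt(3019 - 1/3*(-31)) = sqrt(3019 + 31/3) = sqrt(9088/3) = 8*sqrt(426)/3 ≈ 55.039)
1/o = 1/(8*sqrt(426)/3) = sqrt(426)/1136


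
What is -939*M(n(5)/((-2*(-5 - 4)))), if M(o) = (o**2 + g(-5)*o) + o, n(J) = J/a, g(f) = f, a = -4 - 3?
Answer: -796585/5292 ≈ -150.53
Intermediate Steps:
a = -7
n(J) = -J/7 (n(J) = J/(-7) = J*(-1/7) = -J/7)
M(o) = o**2 - 4*o (M(o) = (o**2 - 5*o) + o = o**2 - 4*o)
-939*M(n(5)/((-2*(-5 - 4)))) = -939*(-1/7*5)/((-2*(-5 - 4)))*(-4 + (-1/7*5)/((-2*(-5 - 4)))) = -939*(-5/(7*((-2*(-9)))))*(-4 - 5/(7*((-2*(-9))))) = -939*(-5/7/18)*(-4 - 5/7/18) = -939*(-5/7*1/18)*(-4 - 5/7*1/18) = -(-1565)*(-4 - 5/126)/42 = -(-1565)*(-509)/(42*126) = -939*2545/15876 = -796585/5292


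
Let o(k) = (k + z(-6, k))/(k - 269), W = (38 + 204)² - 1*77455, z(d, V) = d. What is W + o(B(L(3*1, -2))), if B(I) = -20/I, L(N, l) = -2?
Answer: -4892773/259 ≈ -18891.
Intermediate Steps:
W = -18891 (W = 242² - 77455 = 58564 - 77455 = -18891)
o(k) = (-6 + k)/(-269 + k) (o(k) = (k - 6)/(k - 269) = (-6 + k)/(-269 + k))
W + o(B(L(3*1, -2))) = -18891 + (-6 - 20/(-2))/(-269 - 20/(-2)) = -18891 + (-6 - 20*(-½))/(-269 - 20*(-½)) = -18891 + (-6 + 10)/(-269 + 10) = -18891 + 4/(-259) = -18891 - 1/259*4 = -18891 - 4/259 = -4892773/259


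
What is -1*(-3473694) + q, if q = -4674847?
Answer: -1201153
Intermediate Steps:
-1*(-3473694) + q = -1*(-3473694) - 4674847 = 3473694 - 4674847 = -1201153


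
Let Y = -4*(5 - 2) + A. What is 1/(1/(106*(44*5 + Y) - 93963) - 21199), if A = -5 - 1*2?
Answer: -72657/1540255744 ≈ -4.7172e-5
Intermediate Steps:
A = -7 (A = -5 - 2 = -7)
Y = -19 (Y = -4*(5 - 2) - 7 = -4*3 - 7 = -12 - 7 = -19)
1/(1/(106*(44*5 + Y) - 93963) - 21199) = 1/(1/(106*(44*5 - 19) - 93963) - 21199) = 1/(1/(106*(220 - 19) - 93963) - 21199) = 1/(1/(106*201 - 93963) - 21199) = 1/(1/(21306 - 93963) - 21199) = 1/(1/(-72657) - 21199) = 1/(-1/72657 - 21199) = 1/(-1540255744/72657) = -72657/1540255744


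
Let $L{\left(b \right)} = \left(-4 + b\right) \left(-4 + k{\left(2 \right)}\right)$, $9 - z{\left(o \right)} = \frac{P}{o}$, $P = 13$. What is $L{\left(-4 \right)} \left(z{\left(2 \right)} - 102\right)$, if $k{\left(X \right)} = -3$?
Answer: $-5572$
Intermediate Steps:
$z{\left(o \right)} = 9 - \frac{13}{o}$
$L{\left(b \right)} = 28 - 7 b$ ($L{\left(b \right)} = \left(-4 + b\right) \left(-4 - 3\right) = \left(-4 + b\right) \left(-7\right) = 28 - 7 b$)
$L{\left(-4 \right)} \left(z{\left(2 \right)} - 102\right) = \left(28 - -28\right) \left(\left(9 - \frac{13}{2}\right) - 102\right) = \left(28 + 28\right) \left(\left(9 - \frac{13}{2}\right) - 102\right) = 56 \left(\left(9 - \frac{13}{2}\right) - 102\right) = 56 \left(\frac{5}{2} - 102\right) = 56 \left(- \frac{199}{2}\right) = -5572$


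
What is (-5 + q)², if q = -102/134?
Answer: 148996/4489 ≈ 33.191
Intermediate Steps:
q = -51/67 (q = -102*1/134 = -51/67 ≈ -0.76119)
(-5 + q)² = (-5 - 51/67)² = (-386/67)² = 148996/4489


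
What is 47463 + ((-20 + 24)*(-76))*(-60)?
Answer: 65703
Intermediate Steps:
47463 + ((-20 + 24)*(-76))*(-60) = 47463 + (4*(-76))*(-60) = 47463 - 304*(-60) = 47463 + 18240 = 65703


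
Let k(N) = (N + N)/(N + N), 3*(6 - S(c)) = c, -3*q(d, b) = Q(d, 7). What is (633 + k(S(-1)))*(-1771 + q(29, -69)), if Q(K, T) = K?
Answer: -3386828/3 ≈ -1.1289e+6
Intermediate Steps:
q(d, b) = -d/3
S(c) = 6 - c/3
k(N) = 1 (k(N) = (2*N)/((2*N)) = (2*N)*(1/(2*N)) = 1)
(633 + k(S(-1)))*(-1771 + q(29, -69)) = (633 + 1)*(-1771 - 1/3*29) = 634*(-1771 - 29/3) = 634*(-5342/3) = -3386828/3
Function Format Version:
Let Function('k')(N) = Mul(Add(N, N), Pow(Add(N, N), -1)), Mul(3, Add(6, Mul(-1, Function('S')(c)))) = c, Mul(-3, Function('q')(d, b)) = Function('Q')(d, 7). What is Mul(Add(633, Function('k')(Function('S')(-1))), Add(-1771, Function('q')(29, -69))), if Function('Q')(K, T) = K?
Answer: Rational(-3386828, 3) ≈ -1.1289e+6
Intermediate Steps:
Function('q')(d, b) = Mul(Rational(-1, 3), d)
Function('S')(c) = Add(6, Mul(Rational(-1, 3), c))
Function('k')(N) = 1 (Function('k')(N) = Mul(Mul(2, N), Pow(Mul(2, N), -1)) = Mul(Mul(2, N), Mul(Rational(1, 2), Pow(N, -1))) = 1)
Mul(Add(633, Function('k')(Function('S')(-1))), Add(-1771, Function('q')(29, -69))) = Mul(Add(633, 1), Add(-1771, Mul(Rational(-1, 3), 29))) = Mul(634, Add(-1771, Rational(-29, 3))) = Mul(634, Rational(-5342, 3)) = Rational(-3386828, 3)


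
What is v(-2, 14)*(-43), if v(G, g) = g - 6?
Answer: -344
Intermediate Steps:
v(G, g) = -6 + g
v(-2, 14)*(-43) = (-6 + 14)*(-43) = 8*(-43) = -344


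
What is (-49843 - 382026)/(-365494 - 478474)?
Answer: 431869/843968 ≈ 0.51171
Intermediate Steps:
(-49843 - 382026)/(-365494 - 478474) = -431869/(-843968) = -431869*(-1/843968) = 431869/843968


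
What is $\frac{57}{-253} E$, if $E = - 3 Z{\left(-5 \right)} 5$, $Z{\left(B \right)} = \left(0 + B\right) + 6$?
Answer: $\frac{855}{253} \approx 3.3794$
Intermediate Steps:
$Z{\left(B \right)} = 6 + B$ ($Z{\left(B \right)} = B + 6 = 6 + B$)
$E = -15$ ($E = - 3 \left(6 - 5\right) 5 = \left(-3\right) 1 \cdot 5 = \left(-3\right) 5 = -15$)
$\frac{57}{-253} E = \frac{57}{-253} \left(-15\right) = 57 \left(- \frac{1}{253}\right) \left(-15\right) = \left(- \frac{57}{253}\right) \left(-15\right) = \frac{855}{253}$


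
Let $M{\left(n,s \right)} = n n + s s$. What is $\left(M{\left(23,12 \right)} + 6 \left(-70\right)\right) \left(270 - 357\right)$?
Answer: $-22011$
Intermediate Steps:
$M{\left(n,s \right)} = n^{2} + s^{2}$
$\left(M{\left(23,12 \right)} + 6 \left(-70\right)\right) \left(270 - 357\right) = \left(\left(23^{2} + 12^{2}\right) + 6 \left(-70\right)\right) \left(270 - 357\right) = \left(\left(529 + 144\right) - 420\right) \left(-87\right) = \left(673 - 420\right) \left(-87\right) = 253 \left(-87\right) = -22011$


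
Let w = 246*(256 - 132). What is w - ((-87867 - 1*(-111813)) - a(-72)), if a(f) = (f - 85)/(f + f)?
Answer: 944509/144 ≈ 6559.1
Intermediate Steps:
a(f) = (-85 + f)/(2*f) (a(f) = (-85 + f)/((2*f)) = (-85 + f)*(1/(2*f)) = (-85 + f)/(2*f))
w = 30504 (w = 246*124 = 30504)
w - ((-87867 - 1*(-111813)) - a(-72)) = 30504 - ((-87867 - 1*(-111813)) - (-85 - 72)/(2*(-72))) = 30504 - ((-87867 + 111813) - (-1)*(-157)/(2*72)) = 30504 - (23946 - 1*157/144) = 30504 - (23946 - 157/144) = 30504 - 1*3448067/144 = 30504 - 3448067/144 = 944509/144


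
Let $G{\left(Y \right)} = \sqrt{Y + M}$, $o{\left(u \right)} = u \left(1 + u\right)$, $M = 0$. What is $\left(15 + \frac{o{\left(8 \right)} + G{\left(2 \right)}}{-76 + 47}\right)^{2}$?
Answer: $\frac{\left(363 - \sqrt{2}\right)^{2}}{841} \approx 155.46$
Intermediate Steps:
$G{\left(Y \right)} = \sqrt{Y}$ ($G{\left(Y \right)} = \sqrt{Y + 0} = \sqrt{Y}$)
$\left(15 + \frac{o{\left(8 \right)} + G{\left(2 \right)}}{-76 + 47}\right)^{2} = \left(15 + \frac{8 \left(1 + 8\right) + \sqrt{2}}{-76 + 47}\right)^{2} = \left(15 + \frac{8 \cdot 9 + \sqrt{2}}{-29}\right)^{2} = \left(15 + \left(72 + \sqrt{2}\right) \left(- \frac{1}{29}\right)\right)^{2} = \left(15 - \left(\frac{72}{29} + \frac{\sqrt{2}}{29}\right)\right)^{2} = \left(\frac{363}{29} - \frac{\sqrt{2}}{29}\right)^{2}$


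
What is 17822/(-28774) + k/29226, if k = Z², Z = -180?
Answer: 34284319/70079077 ≈ 0.48922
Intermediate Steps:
k = 32400 (k = (-180)² = 32400)
17822/(-28774) + k/29226 = 17822/(-28774) + 32400/29226 = 17822*(-1/28774) + 32400*(1/29226) = -8911/14387 + 5400/4871 = 34284319/70079077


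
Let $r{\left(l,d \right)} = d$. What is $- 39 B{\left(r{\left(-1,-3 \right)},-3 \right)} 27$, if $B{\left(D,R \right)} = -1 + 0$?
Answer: $1053$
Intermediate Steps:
$B{\left(D,R \right)} = -1$
$- 39 B{\left(r{\left(-1,-3 \right)},-3 \right)} 27 = \left(-39\right) \left(-1\right) 27 = 39 \cdot 27 = 1053$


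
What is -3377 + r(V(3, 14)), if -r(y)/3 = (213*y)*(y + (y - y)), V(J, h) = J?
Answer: -9128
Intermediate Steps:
r(y) = -639*y² (r(y) = -3*213*y*(y + (y - y)) = -3*213*y*(y + 0) = -3*213*y*y = -639*y²)
-3377 + r(V(3, 14)) = -3377 - 639*3² = -3377 - 639*9 = -3377 - 5751 = -9128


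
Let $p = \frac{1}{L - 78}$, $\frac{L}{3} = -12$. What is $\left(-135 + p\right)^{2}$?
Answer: $\frac{236882881}{12996} \approx 18227.0$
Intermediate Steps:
$L = -36$ ($L = 3 \left(-12\right) = -36$)
$p = - \frac{1}{114}$ ($p = \frac{1}{-36 - 78} = \frac{1}{-114} = - \frac{1}{114} \approx -0.0087719$)
$\left(-135 + p\right)^{2} = \left(-135 - \frac{1}{114}\right)^{2} = \left(- \frac{15391}{114}\right)^{2} = \frac{236882881}{12996}$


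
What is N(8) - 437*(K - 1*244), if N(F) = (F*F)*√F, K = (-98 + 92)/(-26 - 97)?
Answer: 4370874/41 + 128*√2 ≈ 1.0679e+5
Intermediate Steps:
K = 2/41 (K = -6/(-123) = -6*(-1/123) = 2/41 ≈ 0.048781)
N(F) = F^(5/2) (N(F) = F²*√F = F^(5/2))
N(8) - 437*(K - 1*244) = 8^(5/2) - 437*(2/41 - 1*244) = 128*√2 - 437*(2/41 - 244) = 128*√2 - 437*(-10002/41) = 128*√2 + 4370874/41 = 4370874/41 + 128*√2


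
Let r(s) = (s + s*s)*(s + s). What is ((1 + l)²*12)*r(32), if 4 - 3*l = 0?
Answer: 4415488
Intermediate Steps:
l = 4/3 (l = 4/3 - ⅓*0 = 4/3 + 0 = 4/3 ≈ 1.3333)
r(s) = 2*s*(s + s²) (r(s) = (s + s²)*(2*s) = 2*s*(s + s²))
((1 + l)²*12)*r(32) = ((1 + 4/3)²*12)*(2*32²*(1 + 32)) = ((7/3)²*12)*(2*1024*33) = ((49/9)*12)*67584 = (196/3)*67584 = 4415488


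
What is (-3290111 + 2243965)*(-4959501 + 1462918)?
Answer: 3657936319118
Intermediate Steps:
(-3290111 + 2243965)*(-4959501 + 1462918) = -1046146*(-3496583) = 3657936319118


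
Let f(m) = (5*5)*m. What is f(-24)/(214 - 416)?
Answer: 300/101 ≈ 2.9703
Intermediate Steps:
f(m) = 25*m
f(-24)/(214 - 416) = (25*(-24))/(214 - 416) = -600/(-202) = -600*(-1/202) = 300/101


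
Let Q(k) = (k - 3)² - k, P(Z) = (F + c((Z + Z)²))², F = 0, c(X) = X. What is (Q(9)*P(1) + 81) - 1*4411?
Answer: -3898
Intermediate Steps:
P(Z) = 16*Z⁴ (P(Z) = (0 + (Z + Z)²)² = (0 + (2*Z)²)² = (0 + 4*Z²)² = (4*Z²)² = 16*Z⁴)
Q(k) = (-3 + k)² - k
(Q(9)*P(1) + 81) - 1*4411 = (((-3 + 9)² - 1*9)*(16*1⁴) + 81) - 1*4411 = ((6² - 9)*(16*1) + 81) - 4411 = ((36 - 9)*16 + 81) - 4411 = (27*16 + 81) - 4411 = (432 + 81) - 4411 = 513 - 4411 = -3898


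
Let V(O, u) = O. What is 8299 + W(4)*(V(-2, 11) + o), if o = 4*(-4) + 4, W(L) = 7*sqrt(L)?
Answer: 8103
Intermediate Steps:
o = -12 (o = -16 + 4 = -12)
8299 + W(4)*(V(-2, 11) + o) = 8299 + (7*sqrt(4))*(-2 - 12) = 8299 + (7*2)*(-14) = 8299 + 14*(-14) = 8299 - 196 = 8103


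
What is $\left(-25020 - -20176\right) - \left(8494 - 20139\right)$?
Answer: $6801$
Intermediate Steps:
$\left(-25020 - -20176\right) - \left(8494 - 20139\right) = \left(-25020 + 20176\right) - \left(8494 - 20139\right) = -4844 - -11645 = -4844 + 11645 = 6801$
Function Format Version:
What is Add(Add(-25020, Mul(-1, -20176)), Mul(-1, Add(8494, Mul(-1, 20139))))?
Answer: 6801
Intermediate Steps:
Add(Add(-25020, Mul(-1, -20176)), Mul(-1, Add(8494, Mul(-1, 20139)))) = Add(Add(-25020, 20176), Mul(-1, Add(8494, -20139))) = Add(-4844, Mul(-1, -11645)) = Add(-4844, 11645) = 6801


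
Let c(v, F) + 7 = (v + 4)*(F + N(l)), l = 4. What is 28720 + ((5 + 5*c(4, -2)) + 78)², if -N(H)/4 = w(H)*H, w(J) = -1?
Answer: 398384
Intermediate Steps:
N(H) = 4*H (N(H) = -(-4)*H = 4*H)
c(v, F) = -7 + (4 + v)*(16 + F) (c(v, F) = -7 + (v + 4)*(F + 4*4) = -7 + (4 + v)*(F + 16) = -7 + (4 + v)*(16 + F))
28720 + ((5 + 5*c(4, -2)) + 78)² = 28720 + ((5 + 5*(57 + 4*(-2) + 16*4 - 2*4)) + 78)² = 28720 + ((5 + 5*(57 - 8 + 64 - 8)) + 78)² = 28720 + ((5 + 5*105) + 78)² = 28720 + ((5 + 525) + 78)² = 28720 + (530 + 78)² = 28720 + 608² = 28720 + 369664 = 398384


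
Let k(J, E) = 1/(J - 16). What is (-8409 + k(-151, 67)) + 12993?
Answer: 765527/167 ≈ 4584.0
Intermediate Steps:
k(J, E) = 1/(-16 + J)
(-8409 + k(-151, 67)) + 12993 = (-8409 + 1/(-16 - 151)) + 12993 = (-8409 + 1/(-167)) + 12993 = (-8409 - 1/167) + 12993 = -1404304/167 + 12993 = 765527/167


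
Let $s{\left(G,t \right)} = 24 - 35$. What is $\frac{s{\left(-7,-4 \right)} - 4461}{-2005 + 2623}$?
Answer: $- \frac{2236}{309} \approx -7.2362$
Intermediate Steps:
$s{\left(G,t \right)} = -11$ ($s{\left(G,t \right)} = 24 - 35 = -11$)
$\frac{s{\left(-7,-4 \right)} - 4461}{-2005 + 2623} = \frac{-11 - 4461}{-2005 + 2623} = - \frac{4472}{618} = \left(-4472\right) \frac{1}{618} = - \frac{2236}{309}$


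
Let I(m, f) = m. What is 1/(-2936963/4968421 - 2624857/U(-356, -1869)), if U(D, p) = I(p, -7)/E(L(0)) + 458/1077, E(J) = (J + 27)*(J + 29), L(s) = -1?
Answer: 1192058345267/1460739826269668675 ≈ 8.1607e-7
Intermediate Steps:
E(J) = (27 + J)*(29 + J)
U(D, p) = 458/1077 + p/728 (U(D, p) = p/(783 + (-1)² + 56*(-1)) + 458/1077 = p/(783 + 1 - 56) + 458*(1/1077) = p/728 + 458/1077 = 458/1077 + p/728)
1/(-2936963/4968421 - 2624857/U(-356, -1869)) = 1/(-2936963/4968421 - 2624857/(458/1077 + (1/728)*(-1869))) = 1/(-2936963*1/4968421 - 2624857/(458/1077 - 267/104)) = 1/(-2936963/4968421 - 2624857/(-239927/112008)) = 1/(-2936963/4968421 - 2624857*(-112008/239927)) = 1/(-2936963/4968421 + 294004982856/239927) = 1/(1460739826269668675/1192058345267) = 1192058345267/1460739826269668675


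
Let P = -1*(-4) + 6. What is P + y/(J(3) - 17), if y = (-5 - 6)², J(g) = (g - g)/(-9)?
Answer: 49/17 ≈ 2.8824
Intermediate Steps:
J(g) = 0 (J(g) = 0*(-⅑) = 0)
P = 10 (P = 4 + 6 = 10)
y = 121 (y = (-11)² = 121)
P + y/(J(3) - 17) = 10 + 121/(0 - 17) = 10 + 121/(-17) = 10 + 121*(-1/17) = 10 - 121/17 = 49/17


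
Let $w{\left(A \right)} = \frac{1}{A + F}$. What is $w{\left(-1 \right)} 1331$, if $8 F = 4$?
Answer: $-2662$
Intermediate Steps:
$F = \frac{1}{2}$ ($F = \frac{1}{8} \cdot 4 = \frac{1}{2} \approx 0.5$)
$w{\left(A \right)} = \frac{1}{\frac{1}{2} + A}$ ($w{\left(A \right)} = \frac{1}{A + \frac{1}{2}} = \frac{1}{\frac{1}{2} + A}$)
$w{\left(-1 \right)} 1331 = \frac{2}{1 + 2 \left(-1\right)} 1331 = \frac{2}{1 - 2} \cdot 1331 = \frac{2}{-1} \cdot 1331 = 2 \left(-1\right) 1331 = \left(-2\right) 1331 = -2662$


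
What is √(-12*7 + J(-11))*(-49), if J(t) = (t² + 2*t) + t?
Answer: -98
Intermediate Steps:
J(t) = t² + 3*t
√(-12*7 + J(-11))*(-49) = √(-12*7 - 11*(3 - 11))*(-49) = √(-84 - 11*(-8))*(-49) = √(-84 + 88)*(-49) = √4*(-49) = 2*(-49) = -98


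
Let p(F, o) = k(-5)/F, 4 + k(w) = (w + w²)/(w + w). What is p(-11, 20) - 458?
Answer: -5032/11 ≈ -457.45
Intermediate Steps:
k(w) = -4 + (w + w²)/(2*w) (k(w) = -4 + (w + w²)/(w + w) = -4 + (w + w²)/((2*w)) = -4 + (w + w²)*(1/(2*w)) = -4 + (w + w²)/(2*w))
p(F, o) = -6/F (p(F, o) = (-7/2 + (½)*(-5))/F = (-7/2 - 5/2)/F = -6/F)
p(-11, 20) - 458 = -6/(-11) - 458 = -6*(-1/11) - 458 = 6/11 - 458 = -5032/11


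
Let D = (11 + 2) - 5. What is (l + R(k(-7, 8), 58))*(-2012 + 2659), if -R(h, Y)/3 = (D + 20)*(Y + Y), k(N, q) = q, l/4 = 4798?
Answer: 6112856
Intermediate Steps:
l = 19192 (l = 4*4798 = 19192)
D = 8 (D = 13 - 5 = 8)
R(h, Y) = -168*Y (R(h, Y) = -3*(8 + 20)*(Y + Y) = -84*2*Y = -168*Y)
(l + R(k(-7, 8), 58))*(-2012 + 2659) = (19192 - 168*58)*(-2012 + 2659) = (19192 - 9744)*647 = 9448*647 = 6112856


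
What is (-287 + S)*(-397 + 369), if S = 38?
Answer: 6972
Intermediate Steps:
(-287 + S)*(-397 + 369) = (-287 + 38)*(-397 + 369) = -249*(-28) = 6972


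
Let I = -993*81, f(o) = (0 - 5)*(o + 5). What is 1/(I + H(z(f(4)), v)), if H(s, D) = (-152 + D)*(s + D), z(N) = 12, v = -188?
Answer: -1/20593 ≈ -4.8560e-5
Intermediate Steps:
f(o) = -25 - 5*o (f(o) = -5*(5 + o) = -25 - 5*o)
H(s, D) = (-152 + D)*(D + s)
I = -80433
1/(I + H(z(f(4)), v)) = 1/(-80433 + ((-188)² - 152*(-188) - 152*12 - 188*12)) = 1/(-80433 + (35344 + 28576 - 1824 - 2256)) = 1/(-80433 + 59840) = 1/(-20593) = -1/20593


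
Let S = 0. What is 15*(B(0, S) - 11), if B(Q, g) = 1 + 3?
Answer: -105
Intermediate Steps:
B(Q, g) = 4
15*(B(0, S) - 11) = 15*(4 - 11) = 15*(-7) = -105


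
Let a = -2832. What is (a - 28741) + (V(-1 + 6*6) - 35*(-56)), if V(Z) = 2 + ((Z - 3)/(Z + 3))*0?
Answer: -29611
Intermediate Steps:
V(Z) = 2 (V(Z) = 2 + ((-3 + Z)/(3 + Z))*0 = 2 + 0 = 2)
(a - 28741) + (V(-1 + 6*6) - 35*(-56)) = (-2832 - 28741) + (2 - 35*(-56)) = -31573 + (2 + 1960) = -31573 + 1962 = -29611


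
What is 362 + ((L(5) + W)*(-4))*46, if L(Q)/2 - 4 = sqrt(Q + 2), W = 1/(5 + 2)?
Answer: -7954/7 - 368*sqrt(7) ≈ -2109.9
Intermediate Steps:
W = 1/7 ≈ 0.14286
L(Q) = 8 + 2*sqrt(2 + Q) (L(Q) = 8 + 2*sqrt(Q + 2) = 8 + 2*sqrt(2 + Q))
362 + ((L(5) + W)*(-4))*46 = 362 + (((8 + 2*sqrt(2 + 5)) + 1/7)*(-4))*46 = 362 + (((8 + 2*sqrt(7)) + 1/7)*(-4))*46 = 362 + ((57/7 + 2*sqrt(7))*(-4))*46 = 362 + (-228/7 - 8*sqrt(7))*46 = 362 + (-10488/7 - 368*sqrt(7)) = -7954/7 - 368*sqrt(7)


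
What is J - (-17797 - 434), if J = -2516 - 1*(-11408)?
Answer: 27123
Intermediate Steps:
J = 8892 (J = -2516 + 11408 = 8892)
J - (-17797 - 434) = 8892 - (-17797 - 434) = 8892 - 1*(-18231) = 8892 + 18231 = 27123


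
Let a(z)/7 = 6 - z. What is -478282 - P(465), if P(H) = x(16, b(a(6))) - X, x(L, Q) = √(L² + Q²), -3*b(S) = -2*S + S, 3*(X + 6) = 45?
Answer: -478289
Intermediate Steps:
a(z) = 42 - 7*z (a(z) = 7*(6 - z) = 42 - 7*z)
X = 9 (X = -6 + (⅓)*45 = -6 + 15 = 9)
b(S) = S/3 (b(S) = -(-2*S + S)/3 = -(-1)*S/3 = S/3)
P(H) = 7 (P(H) = √(16² + ((42 - 7*6)/3)²) - 1*9 = √(256 + ((42 - 42)/3)²) - 9 = √(256 + ((⅓)*0)²) - 9 = √(256 + 0²) - 9 = √(256 + 0) - 9 = √256 - 9 = 16 - 9 = 7)
-478282 - P(465) = -478282 - 1*7 = -478282 - 7 = -478289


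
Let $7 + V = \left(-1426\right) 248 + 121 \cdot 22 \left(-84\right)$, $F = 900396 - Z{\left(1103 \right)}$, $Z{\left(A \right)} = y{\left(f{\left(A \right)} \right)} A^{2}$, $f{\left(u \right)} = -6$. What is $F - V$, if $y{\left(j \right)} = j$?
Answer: $8777313$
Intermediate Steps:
$Z{\left(A \right)} = - 6 A^{2}$
$F = 8200050$ ($F = 900396 - - 6 \cdot 1103^{2} = 900396 - \left(-6\right) 1216609 = 900396 - -7299654 = 900396 + 7299654 = 8200050$)
$V = -577263$ ($V = -7 - \left(353648 - 121 \cdot 22 \left(-84\right)\right) = -7 + \left(-353648 + 2662 \left(-84\right)\right) = -7 - 577256 = -577263$)
$F - V = 8200050 - -577263 = 8200050 + 577263 = 8777313$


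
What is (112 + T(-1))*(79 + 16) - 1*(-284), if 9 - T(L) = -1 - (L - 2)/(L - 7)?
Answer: 95277/8 ≈ 11910.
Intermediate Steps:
T(L) = 10 + (-2 + L)/(-7 + L) (T(L) = 9 - (-1 - (L - 2)/(L - 7)) = 9 - (-1 - (-2 + L)/(-7 + L)) = 9 + (1 + (-2 + L)/(-7 + L)) = 10 + (-2 + L)/(-7 + L))
(112 + T(-1))*(79 + 16) - 1*(-284) = (112 + (-72 + 11*(-1))/(-7 - 1))*(79 + 16) - 1*(-284) = (112 + (-72 - 11)/(-8))*95 + 284 = (112 - 1/8*(-83))*95 + 284 = (112 + 83/8)*95 + 284 = (979/8)*95 + 284 = 93005/8 + 284 = 95277/8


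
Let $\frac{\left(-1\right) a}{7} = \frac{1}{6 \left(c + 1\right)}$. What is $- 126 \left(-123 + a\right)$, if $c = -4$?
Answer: $15449$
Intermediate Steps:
$a = \frac{7}{18}$ ($a = - \frac{7}{6 \left(-4 + 1\right)} = - \frac{7}{6 \left(-3\right)} = - \frac{7}{-18} = \left(-7\right) \left(- \frac{1}{18}\right) = \frac{7}{18} \approx 0.38889$)
$- 126 \left(-123 + a\right) = - 126 \left(-123 + \frac{7}{18}\right) = \left(-126\right) \left(- \frac{2207}{18}\right) = 15449$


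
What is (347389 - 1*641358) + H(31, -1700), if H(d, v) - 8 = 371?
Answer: -293590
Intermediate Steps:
H(d, v) = 379 (H(d, v) = 8 + 371 = 379)
(347389 - 1*641358) + H(31, -1700) = (347389 - 1*641358) + 379 = (347389 - 641358) + 379 = -293969 + 379 = -293590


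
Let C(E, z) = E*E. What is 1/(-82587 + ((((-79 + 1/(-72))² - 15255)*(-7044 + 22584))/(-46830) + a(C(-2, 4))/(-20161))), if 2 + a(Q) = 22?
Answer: -11653380576/927568731575989 ≈ -1.2563e-5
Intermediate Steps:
C(E, z) = E²
a(Q) = 20 (a(Q) = -2 + 22 = 20)
1/(-82587 + ((((-79 + 1/(-72))² - 15255)*(-7044 + 22584))/(-46830) + a(C(-2, 4))/(-20161))) = 1/(-82587 + ((((-79 + 1/(-72))² - 15255)*(-7044 + 22584))/(-46830) + 20/(-20161))) = 1/(-82587 + ((((-79 - 1/72)² - 15255)*15540)*(-1/46830) + 20*(-1/20161))) = 1/(-82587 + ((((-5689/72)² - 15255)*15540)*(-1/46830) - 20/20161)) = 1/(-82587 + (((32364721/5184 - 15255)*15540)*(-1/46830) - 20/20161)) = 1/(-82587 + (-46717199/5184*15540*(-1/46830) - 20/20161)) = 1/(-82587 + (-60498772705/432*(-1/46830) - 20/20161)) = 1/(-82587 + (1728536363/578016 - 20/20161)) = 1/(-82587 + 34849010054123/11653380576) = 1/(-927568731575989/11653380576) = -11653380576/927568731575989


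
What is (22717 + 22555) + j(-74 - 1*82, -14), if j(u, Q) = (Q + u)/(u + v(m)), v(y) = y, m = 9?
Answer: 6655154/147 ≈ 45273.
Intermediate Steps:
j(u, Q) = (Q + u)/(9 + u) (j(u, Q) = (Q + u)/(u + 9) = (Q + u)/(9 + u))
(22717 + 22555) + j(-74 - 1*82, -14) = (22717 + 22555) + (-14 + (-74 - 1*82))/(9 + (-74 - 1*82)) = 45272 + (-14 + (-74 - 82))/(9 + (-74 - 82)) = 45272 + (-14 - 156)/(9 - 156) = 45272 - 170/(-147) = 45272 - 1/147*(-170) = 45272 + 170/147 = 6655154/147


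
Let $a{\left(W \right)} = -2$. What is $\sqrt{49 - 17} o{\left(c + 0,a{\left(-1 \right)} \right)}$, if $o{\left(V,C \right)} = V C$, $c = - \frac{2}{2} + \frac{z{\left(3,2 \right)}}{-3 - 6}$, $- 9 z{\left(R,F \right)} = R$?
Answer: $\frac{208 \sqrt{2}}{27} \approx 10.895$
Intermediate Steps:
$z{\left(R,F \right)} = - \frac{R}{9}$
$c = - \frac{26}{27}$ ($c = - \frac{2}{2} + \frac{\left(- \frac{1}{9}\right) 3}{-3 - 6} = \left(-2\right) \frac{1}{2} - \frac{1}{3 \left(-3 - 6\right)} = -1 - \frac{1}{3 \left(-9\right)} = -1 - - \frac{1}{27} = -1 + \frac{1}{27} = - \frac{26}{27} \approx -0.96296$)
$o{\left(V,C \right)} = C V$
$\sqrt{49 - 17} o{\left(c + 0,a{\left(-1 \right)} \right)} = \sqrt{49 - 17} \left(- 2 \left(- \frac{26}{27} + 0\right)\right) = \sqrt{32} \left(\left(-2\right) \left(- \frac{26}{27}\right)\right) = 4 \sqrt{2} \cdot \frac{52}{27} = \frac{208 \sqrt{2}}{27}$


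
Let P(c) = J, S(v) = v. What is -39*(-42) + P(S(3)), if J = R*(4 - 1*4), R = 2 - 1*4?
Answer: 1638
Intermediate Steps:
R = -2 (R = 2 - 4 = -2)
J = 0 (J = -2*(4 - 1*4) = -2*(4 - 4) = -2*0 = 0)
P(c) = 0
-39*(-42) + P(S(3)) = -39*(-42) + 0 = 1638 + 0 = 1638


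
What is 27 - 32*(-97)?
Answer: 3131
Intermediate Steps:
27 - 32*(-97) = 27 + 3104 = 3131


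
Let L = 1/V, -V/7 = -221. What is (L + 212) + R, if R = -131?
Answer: 125308/1547 ≈ 81.001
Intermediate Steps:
V = 1547 (V = -7*(-221) = 1547)
L = 1/1547 ≈ 0.00064641
(L + 212) + R = (1/1547 + 212) - 131 = 327965/1547 - 131 = 125308/1547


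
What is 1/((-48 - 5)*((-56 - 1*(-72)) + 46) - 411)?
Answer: -1/3697 ≈ -0.00027049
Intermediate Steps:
1/((-48 - 5)*((-56 - 1*(-72)) + 46) - 411) = 1/(-53*((-56 + 72) + 46) - 411) = 1/(-53*(16 + 46) - 411) = 1/(-53*62 - 411) = 1/(-3286 - 411) = 1/(-3697) = -1/3697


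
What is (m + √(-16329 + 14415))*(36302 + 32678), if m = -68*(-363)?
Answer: 1702702320 + 68980*I*√1914 ≈ 1.7027e+9 + 3.0178e+6*I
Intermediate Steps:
m = 24684
(m + √(-16329 + 14415))*(36302 + 32678) = (24684 + √(-16329 + 14415))*(36302 + 32678) = (24684 + √(-1914))*68980 = (24684 + I*√1914)*68980 = 1702702320 + 68980*I*√1914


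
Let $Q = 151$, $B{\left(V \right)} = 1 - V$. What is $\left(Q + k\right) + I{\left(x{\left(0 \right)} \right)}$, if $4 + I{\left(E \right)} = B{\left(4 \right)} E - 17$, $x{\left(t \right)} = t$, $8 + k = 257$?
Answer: $379$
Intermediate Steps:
$k = 249$ ($k = -8 + 257 = 249$)
$I{\left(E \right)} = -21 - 3 E$ ($I{\left(E \right)} = -4 + \left(\left(1 - 4\right) E - 17\right) = -4 - \left(17 + 3 E\right) = -21 - 3 E$)
$\left(Q + k\right) + I{\left(x{\left(0 \right)} \right)} = \left(151 + 249\right) - 21 = 400 + \left(-21 + 0\right) = 400 - 21 = 379$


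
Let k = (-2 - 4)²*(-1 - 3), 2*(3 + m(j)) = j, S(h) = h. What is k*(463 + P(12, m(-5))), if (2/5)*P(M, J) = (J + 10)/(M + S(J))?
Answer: -869976/13 ≈ -66921.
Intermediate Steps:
m(j) = -3 + j/2
P(M, J) = 5*(10 + J)/(2*(J + M)) (P(M, J) = 5*((J + 10)/(M + J))/2 = 5*((10 + J)/(J + M))/2 = 5*(10 + J)/(2*(J + M)))
k = -144 (k = (-6)²*(-4) = 36*(-4) = -144)
k*(463 + P(12, m(-5))) = -144*(463 + (25 + 5*(-3 + (½)*(-5))/2)/((-3 + (½)*(-5)) + 12)) = -144*(463 + (25 + 5*(-3 - 5/2)/2)/((-3 - 5/2) + 12)) = -144*(463 + (25 + (5/2)*(-11/2))/(-11/2 + 12)) = -144*(463 + (25 - 55/4)/(13/2)) = -144*(463 + (2/13)*(45/4)) = -144*(463 + 45/26) = -144*12083/26 = -869976/13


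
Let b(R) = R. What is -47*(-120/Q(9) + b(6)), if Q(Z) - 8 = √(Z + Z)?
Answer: 16074/23 - 8460*√2/23 ≈ 178.68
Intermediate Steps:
Q(Z) = 8 + √2*√Z (Q(Z) = 8 + √(Z + Z) = 8 + √(2*Z) = 8 + √2*√Z)
-47*(-120/Q(9) + b(6)) = -47*(-120/(8 + √2*√9) + 6) = -47*(-120/(8 + √2*3) + 6) = -47*(-120/(8 + 3*√2) + 6) = -47*(6 - 120/(8 + 3*√2)) = -282 + 5640/(8 + 3*√2)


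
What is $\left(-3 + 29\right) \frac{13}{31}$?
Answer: $\frac{338}{31} \approx 10.903$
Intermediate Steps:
$\left(-3 + 29\right) \frac{13}{31} = 26 \cdot 13 \cdot \frac{1}{31} = 26 \cdot \frac{13}{31} = \frac{338}{31}$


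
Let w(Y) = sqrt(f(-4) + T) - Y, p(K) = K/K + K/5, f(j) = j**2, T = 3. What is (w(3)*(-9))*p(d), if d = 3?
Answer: 216/5 - 72*sqrt(19)/5 ≈ -19.568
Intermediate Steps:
p(K) = 1 + K/5 (p(K) = 1 + K*(1/5) = 1 + K/5)
w(Y) = sqrt(19) - Y (w(Y) = sqrt((-4)**2 + 3) - Y = sqrt(16 + 3) - Y = sqrt(19) - Y)
(w(3)*(-9))*p(d) = ((sqrt(19) - 1*3)*(-9))*(1 + (1/5)*3) = ((sqrt(19) - 3)*(-9))*(1 + 3/5) = ((-3 + sqrt(19))*(-9))*(8/5) = (27 - 9*sqrt(19))*(8/5) = 216/5 - 72*sqrt(19)/5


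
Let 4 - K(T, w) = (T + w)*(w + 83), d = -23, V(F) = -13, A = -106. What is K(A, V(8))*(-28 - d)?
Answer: -41670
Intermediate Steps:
K(T, w) = 4 - (83 + w)*(T + w) (K(T, w) = 4 - (T + w)*(w + 83) = 4 - (T + w)*(83 + w) = 4 - (83 + w)*(T + w))
K(A, V(8))*(-28 - d) = (4 - 1*(-13)**2 - 83*(-106) - 83*(-13) - 1*(-106)*(-13))*(-28 - 1*(-23)) = (4 - 1*169 + 8798 + 1079 - 1378)*(-28 + 23) = (4 - 169 + 8798 + 1079 - 1378)*(-5) = 8334*(-5) = -41670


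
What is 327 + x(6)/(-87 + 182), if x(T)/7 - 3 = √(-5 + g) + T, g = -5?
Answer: 31128/95 + 7*I*√10/95 ≈ 327.66 + 0.23301*I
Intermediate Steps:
x(T) = 21 + 7*T + 7*I*√10 (x(T) = 21 + 7*(√(-5 - 5) + T) = 21 + 7*(√(-10) + T) = 21 + 7*(I*√10 + T) = 21 + 7*(T + I*√10) = 21 + (7*T + 7*I*√10) = 21 + 7*T + 7*I*√10)
327 + x(6)/(-87 + 182) = 327 + (21 + 7*6 + 7*I*√10)/(-87 + 182) = 327 + (21 + 42 + 7*I*√10)/95 = 327 + (63 + 7*I*√10)*(1/95) = 327 + (63/95 + 7*I*√10/95) = 31128/95 + 7*I*√10/95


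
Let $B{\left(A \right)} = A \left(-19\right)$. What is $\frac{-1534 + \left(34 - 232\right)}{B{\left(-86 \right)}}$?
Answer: $- \frac{866}{817} \approx -1.06$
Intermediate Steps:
$B{\left(A \right)} = - 19 A$
$\frac{-1534 + \left(34 - 232\right)}{B{\left(-86 \right)}} = \frac{-1534 + \left(34 - 232\right)}{\left(-19\right) \left(-86\right)} = \frac{-1534 + \left(34 - 232\right)}{1634} = \left(-1534 - 198\right) \frac{1}{1634} = \left(-1732\right) \frac{1}{1634} = - \frac{866}{817}$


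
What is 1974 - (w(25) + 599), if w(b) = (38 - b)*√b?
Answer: 1310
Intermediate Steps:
w(b) = √b*(38 - b)
1974 - (w(25) + 599) = 1974 - (√25*(38 - 1*25) + 599) = 1974 - (5*(38 - 25) + 599) = 1974 - (5*13 + 599) = 1974 - (65 + 599) = 1974 - 1*664 = 1974 - 664 = 1310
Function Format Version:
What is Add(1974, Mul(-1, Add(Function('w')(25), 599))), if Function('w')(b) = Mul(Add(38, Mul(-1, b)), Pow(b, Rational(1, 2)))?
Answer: 1310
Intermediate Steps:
Function('w')(b) = Mul(Pow(b, Rational(1, 2)), Add(38, Mul(-1, b)))
Add(1974, Mul(-1, Add(Function('w')(25), 599))) = Add(1974, Mul(-1, Add(Mul(Pow(25, Rational(1, 2)), Add(38, Mul(-1, 25))), 599))) = Add(1974, Mul(-1, Add(Mul(5, Add(38, -25)), 599))) = Add(1974, Mul(-1, Add(Mul(5, 13), 599))) = Add(1974, Mul(-1, Add(65, 599))) = Add(1974, Mul(-1, 664)) = Add(1974, -664) = 1310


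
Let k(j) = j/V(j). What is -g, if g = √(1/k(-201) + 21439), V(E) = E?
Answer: -8*√335 ≈ -146.42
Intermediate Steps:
k(j) = 1 (k(j) = j/j = 1)
g = 8*√335 (g = √(1/1 + 21439) = √(1 + 21439) = √21440 = 8*√335 ≈ 146.42)
-g = -8*√335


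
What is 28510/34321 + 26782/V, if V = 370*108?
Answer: 1029222311/685733580 ≈ 1.5009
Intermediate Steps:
V = 39960
28510/34321 + 26782/V = 28510/34321 + 26782/39960 = 28510*(1/34321) + 26782*(1/39960) = 28510/34321 + 13391/19980 = 1029222311/685733580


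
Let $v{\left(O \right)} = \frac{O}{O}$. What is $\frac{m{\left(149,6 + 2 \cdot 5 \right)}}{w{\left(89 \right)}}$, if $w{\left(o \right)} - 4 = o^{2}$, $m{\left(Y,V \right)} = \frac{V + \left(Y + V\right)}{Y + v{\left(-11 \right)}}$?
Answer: $\frac{181}{1188750} \approx 0.00015226$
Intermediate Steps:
$v{\left(O \right)} = 1$
$m{\left(Y,V \right)} = \frac{Y + 2 V}{1 + Y}$ ($m{\left(Y,V \right)} = \frac{V + \left(Y + V\right)}{Y + 1} = \frac{V + \left(V + Y\right)}{1 + Y} = \frac{Y + 2 V}{1 + Y}$)
$w{\left(o \right)} = 4 + o^{2}$
$\frac{m{\left(149,6 + 2 \cdot 5 \right)}}{w{\left(89 \right)}} = \frac{\frac{1}{1 + 149} \left(149 + 2 \left(6 + 2 \cdot 5\right)\right)}{4 + 89^{2}} = \frac{\frac{1}{150} \left(149 + 2 \left(6 + 10\right)\right)}{4 + 7921} = \frac{\frac{1}{150} \left(149 + 2 \cdot 16\right)}{7925} = \frac{149 + 32}{150} \cdot \frac{1}{7925} = \frac{1}{150} \cdot 181 \cdot \frac{1}{7925} = \frac{181}{150} \cdot \frac{1}{7925} = \frac{181}{1188750}$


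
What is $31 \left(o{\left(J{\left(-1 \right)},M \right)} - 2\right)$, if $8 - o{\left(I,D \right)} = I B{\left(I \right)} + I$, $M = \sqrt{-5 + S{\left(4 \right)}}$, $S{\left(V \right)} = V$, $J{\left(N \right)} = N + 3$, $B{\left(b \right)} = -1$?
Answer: $186$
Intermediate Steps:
$J{\left(N \right)} = 3 + N$
$M = i$ ($M = \sqrt{-5 + 4} = \sqrt{-1} = i \approx 1.0 i$)
$o{\left(I,D \right)} = 8$ ($o{\left(I,D \right)} = 8 - \left(I \left(-1\right) + I\right) = 8 - \left(- I + I\right) = 8 - 0 = 8 + 0 = 8$)
$31 \left(o{\left(J{\left(-1 \right)},M \right)} - 2\right) = 31 \left(8 - 2\right) = 31 \cdot 6 = 186$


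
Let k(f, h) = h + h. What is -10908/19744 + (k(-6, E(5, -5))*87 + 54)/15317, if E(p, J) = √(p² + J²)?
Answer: -41502915/75604712 + 870*√2/15317 ≈ -0.46862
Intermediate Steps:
E(p, J) = √(J² + p²)
k(f, h) = 2*h
-10908/19744 + (k(-6, E(5, -5))*87 + 54)/15317 = -10908/19744 + ((2*√((-5)² + 5²))*87 + 54)/15317 = -10908*1/19744 + ((2*√(25 + 25))*87 + 54)*(1/15317) = -2727/4936 + ((2*√50)*87 + 54)*(1/15317) = -2727/4936 + ((2*(5*√2))*87 + 54)*(1/15317) = -2727/4936 + ((10*√2)*87 + 54)*(1/15317) = -2727/4936 + (870*√2 + 54)*(1/15317) = -2727/4936 + (54 + 870*√2)*(1/15317) = -2727/4936 + (54/15317 + 870*√2/15317) = -41502915/75604712 + 870*√2/15317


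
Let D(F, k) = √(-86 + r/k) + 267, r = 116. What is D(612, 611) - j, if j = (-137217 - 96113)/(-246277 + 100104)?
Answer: 38794861/146173 + 7*I*√653770/611 ≈ 265.4 + 9.2634*I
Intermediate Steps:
j = 233330/146173 (j = -233330/(-146173) = -233330*(-1/146173) = 233330/146173 ≈ 1.5963)
D(F, k) = 267 + √(-86 + 116/k) (D(F, k) = √(-86 + 116/k) + 267 = 267 + √(-86 + 116/k))
D(612, 611) - j = (267 + √(-86 + 116/611)) - 1*233330/146173 = (267 + √(-86 + 116*(1/611))) - 233330/146173 = (267 + √(-86 + 116/611)) - 233330/146173 = (267 + √(-52430/611)) - 233330/146173 = (267 + 7*I*√653770/611) - 233330/146173 = 38794861/146173 + 7*I*√653770/611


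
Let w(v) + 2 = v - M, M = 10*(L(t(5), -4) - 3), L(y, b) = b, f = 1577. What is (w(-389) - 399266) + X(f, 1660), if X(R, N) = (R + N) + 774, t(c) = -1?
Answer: -395576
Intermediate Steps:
M = -70 (M = 10*(-4 - 3) = 10*(-7) = -70)
X(R, N) = 774 + N + R (X(R, N) = (N + R) + 774 = 774 + N + R)
w(v) = 68 + v (w(v) = -2 + (v - 1*(-70)) = -2 + (v + 70) = -2 + (70 + v) = 68 + v)
(w(-389) - 399266) + X(f, 1660) = ((68 - 389) - 399266) + (774 + 1660 + 1577) = (-321 - 399266) + 4011 = -399587 + 4011 = -395576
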